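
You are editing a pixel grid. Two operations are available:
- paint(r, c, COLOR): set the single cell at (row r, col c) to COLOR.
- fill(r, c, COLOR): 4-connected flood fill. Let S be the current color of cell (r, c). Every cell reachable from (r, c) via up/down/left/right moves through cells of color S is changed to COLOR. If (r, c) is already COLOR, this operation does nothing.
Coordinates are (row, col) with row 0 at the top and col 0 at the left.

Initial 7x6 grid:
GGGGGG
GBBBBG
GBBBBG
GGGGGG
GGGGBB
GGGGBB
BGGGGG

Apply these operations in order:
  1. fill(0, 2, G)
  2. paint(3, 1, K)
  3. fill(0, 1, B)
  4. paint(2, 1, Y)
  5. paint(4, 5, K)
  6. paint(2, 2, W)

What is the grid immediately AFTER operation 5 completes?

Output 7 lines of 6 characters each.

Answer: BBBBBB
BBBBBB
BYBBBB
BKBBBB
BBBBBK
BBBBBB
BBBBBB

Derivation:
After op 1 fill(0,2,G) [0 cells changed]:
GGGGGG
GBBBBG
GBBBBG
GGGGGG
GGGGBB
GGGGBB
BGGGGG
After op 2 paint(3,1,K):
GGGGGG
GBBBBG
GBBBBG
GKGGGG
GGGGBB
GGGGBB
BGGGGG
After op 3 fill(0,1,B) [28 cells changed]:
BBBBBB
BBBBBB
BBBBBB
BKBBBB
BBBBBB
BBBBBB
BBBBBB
After op 4 paint(2,1,Y):
BBBBBB
BBBBBB
BYBBBB
BKBBBB
BBBBBB
BBBBBB
BBBBBB
After op 5 paint(4,5,K):
BBBBBB
BBBBBB
BYBBBB
BKBBBB
BBBBBK
BBBBBB
BBBBBB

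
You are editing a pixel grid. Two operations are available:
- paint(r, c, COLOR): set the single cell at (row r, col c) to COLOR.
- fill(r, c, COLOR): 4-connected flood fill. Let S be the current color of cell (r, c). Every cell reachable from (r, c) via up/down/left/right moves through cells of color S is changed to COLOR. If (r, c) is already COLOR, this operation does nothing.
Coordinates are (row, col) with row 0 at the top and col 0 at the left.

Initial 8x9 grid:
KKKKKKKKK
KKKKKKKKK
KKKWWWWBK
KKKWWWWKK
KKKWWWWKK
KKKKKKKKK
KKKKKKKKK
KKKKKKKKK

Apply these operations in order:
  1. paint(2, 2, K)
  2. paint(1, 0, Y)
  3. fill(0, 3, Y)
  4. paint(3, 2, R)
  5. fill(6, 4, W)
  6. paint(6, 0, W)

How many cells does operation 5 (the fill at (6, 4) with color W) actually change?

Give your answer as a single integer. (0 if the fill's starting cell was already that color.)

After op 1 paint(2,2,K):
KKKKKKKKK
KKKKKKKKK
KKKWWWWBK
KKKWWWWKK
KKKWWWWKK
KKKKKKKKK
KKKKKKKKK
KKKKKKKKK
After op 2 paint(1,0,Y):
KKKKKKKKK
YKKKKKKKK
KKKWWWWBK
KKKWWWWKK
KKKWWWWKK
KKKKKKKKK
KKKKKKKKK
KKKKKKKKK
After op 3 fill(0,3,Y) [58 cells changed]:
YYYYYYYYY
YYYYYYYYY
YYYWWWWBY
YYYWWWWYY
YYYWWWWYY
YYYYYYYYY
YYYYYYYYY
YYYYYYYYY
After op 4 paint(3,2,R):
YYYYYYYYY
YYYYYYYYY
YYYWWWWBY
YYRWWWWYY
YYYWWWWYY
YYYYYYYYY
YYYYYYYYY
YYYYYYYYY
After op 5 fill(6,4,W) [58 cells changed]:
WWWWWWWWW
WWWWWWWWW
WWWWWWWBW
WWRWWWWWW
WWWWWWWWW
WWWWWWWWW
WWWWWWWWW
WWWWWWWWW

Answer: 58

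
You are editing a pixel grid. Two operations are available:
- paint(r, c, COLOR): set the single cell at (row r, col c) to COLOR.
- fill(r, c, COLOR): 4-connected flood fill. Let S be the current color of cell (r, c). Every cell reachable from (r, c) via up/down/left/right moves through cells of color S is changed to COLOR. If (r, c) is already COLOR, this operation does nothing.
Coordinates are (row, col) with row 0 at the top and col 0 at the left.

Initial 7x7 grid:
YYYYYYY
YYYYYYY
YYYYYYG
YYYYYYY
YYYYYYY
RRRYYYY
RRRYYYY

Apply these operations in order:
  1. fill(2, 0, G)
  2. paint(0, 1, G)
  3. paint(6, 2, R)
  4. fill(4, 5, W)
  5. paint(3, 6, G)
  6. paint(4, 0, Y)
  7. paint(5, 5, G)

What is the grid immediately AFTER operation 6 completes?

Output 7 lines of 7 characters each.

After op 1 fill(2,0,G) [42 cells changed]:
GGGGGGG
GGGGGGG
GGGGGGG
GGGGGGG
GGGGGGG
RRRGGGG
RRRGGGG
After op 2 paint(0,1,G):
GGGGGGG
GGGGGGG
GGGGGGG
GGGGGGG
GGGGGGG
RRRGGGG
RRRGGGG
After op 3 paint(6,2,R):
GGGGGGG
GGGGGGG
GGGGGGG
GGGGGGG
GGGGGGG
RRRGGGG
RRRGGGG
After op 4 fill(4,5,W) [43 cells changed]:
WWWWWWW
WWWWWWW
WWWWWWW
WWWWWWW
WWWWWWW
RRRWWWW
RRRWWWW
After op 5 paint(3,6,G):
WWWWWWW
WWWWWWW
WWWWWWW
WWWWWWG
WWWWWWW
RRRWWWW
RRRWWWW
After op 6 paint(4,0,Y):
WWWWWWW
WWWWWWW
WWWWWWW
WWWWWWG
YWWWWWW
RRRWWWW
RRRWWWW

Answer: WWWWWWW
WWWWWWW
WWWWWWW
WWWWWWG
YWWWWWW
RRRWWWW
RRRWWWW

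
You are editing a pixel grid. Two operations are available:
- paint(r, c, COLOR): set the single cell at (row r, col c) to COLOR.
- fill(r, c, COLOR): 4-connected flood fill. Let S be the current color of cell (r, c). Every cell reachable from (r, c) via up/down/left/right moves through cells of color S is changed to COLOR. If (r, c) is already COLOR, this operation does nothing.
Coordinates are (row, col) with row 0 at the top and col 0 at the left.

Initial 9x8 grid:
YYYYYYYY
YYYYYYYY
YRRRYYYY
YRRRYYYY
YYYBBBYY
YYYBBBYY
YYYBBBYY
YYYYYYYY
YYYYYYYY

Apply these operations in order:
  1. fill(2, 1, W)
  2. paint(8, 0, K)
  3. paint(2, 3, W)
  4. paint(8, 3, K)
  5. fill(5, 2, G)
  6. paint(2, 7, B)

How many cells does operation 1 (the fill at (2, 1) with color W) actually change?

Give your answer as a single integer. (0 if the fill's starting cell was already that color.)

After op 1 fill(2,1,W) [6 cells changed]:
YYYYYYYY
YYYYYYYY
YWWWYYYY
YWWWYYYY
YYYBBBYY
YYYBBBYY
YYYBBBYY
YYYYYYYY
YYYYYYYY

Answer: 6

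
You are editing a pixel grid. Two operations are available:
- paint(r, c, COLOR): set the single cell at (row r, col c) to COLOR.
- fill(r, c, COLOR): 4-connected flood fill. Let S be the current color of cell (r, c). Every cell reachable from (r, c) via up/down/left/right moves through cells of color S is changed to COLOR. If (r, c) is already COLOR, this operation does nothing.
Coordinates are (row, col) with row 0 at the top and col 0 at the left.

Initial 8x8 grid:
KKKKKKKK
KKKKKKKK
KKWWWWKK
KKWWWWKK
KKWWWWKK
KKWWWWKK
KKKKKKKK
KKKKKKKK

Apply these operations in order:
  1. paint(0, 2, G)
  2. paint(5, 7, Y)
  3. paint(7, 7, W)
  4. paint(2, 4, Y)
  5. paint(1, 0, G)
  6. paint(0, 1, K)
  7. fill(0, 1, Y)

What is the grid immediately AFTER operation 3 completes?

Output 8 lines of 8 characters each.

Answer: KKGKKKKK
KKKKKKKK
KKWWWWKK
KKWWWWKK
KKWWWWKK
KKWWWWKY
KKKKKKKK
KKKKKKKW

Derivation:
After op 1 paint(0,2,G):
KKGKKKKK
KKKKKKKK
KKWWWWKK
KKWWWWKK
KKWWWWKK
KKWWWWKK
KKKKKKKK
KKKKKKKK
After op 2 paint(5,7,Y):
KKGKKKKK
KKKKKKKK
KKWWWWKK
KKWWWWKK
KKWWWWKK
KKWWWWKY
KKKKKKKK
KKKKKKKK
After op 3 paint(7,7,W):
KKGKKKKK
KKKKKKKK
KKWWWWKK
KKWWWWKK
KKWWWWKK
KKWWWWKY
KKKKKKKK
KKKKKKKW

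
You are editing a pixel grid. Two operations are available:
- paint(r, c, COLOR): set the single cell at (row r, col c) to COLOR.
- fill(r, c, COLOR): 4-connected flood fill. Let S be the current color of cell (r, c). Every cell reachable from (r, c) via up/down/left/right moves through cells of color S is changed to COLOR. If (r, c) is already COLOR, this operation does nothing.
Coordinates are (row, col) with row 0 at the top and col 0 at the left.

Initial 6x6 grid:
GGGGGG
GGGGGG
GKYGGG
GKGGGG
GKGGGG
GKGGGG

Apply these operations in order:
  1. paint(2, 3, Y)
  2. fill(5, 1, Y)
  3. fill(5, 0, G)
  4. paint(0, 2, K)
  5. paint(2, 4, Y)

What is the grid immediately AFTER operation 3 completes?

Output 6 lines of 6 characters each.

After op 1 paint(2,3,Y):
GGGGGG
GGGGGG
GKYYGG
GKGGGG
GKGGGG
GKGGGG
After op 2 fill(5,1,Y) [4 cells changed]:
GGGGGG
GGGGGG
GYYYGG
GYGGGG
GYGGGG
GYGGGG
After op 3 fill(5,0,G) [0 cells changed]:
GGGGGG
GGGGGG
GYYYGG
GYGGGG
GYGGGG
GYGGGG

Answer: GGGGGG
GGGGGG
GYYYGG
GYGGGG
GYGGGG
GYGGGG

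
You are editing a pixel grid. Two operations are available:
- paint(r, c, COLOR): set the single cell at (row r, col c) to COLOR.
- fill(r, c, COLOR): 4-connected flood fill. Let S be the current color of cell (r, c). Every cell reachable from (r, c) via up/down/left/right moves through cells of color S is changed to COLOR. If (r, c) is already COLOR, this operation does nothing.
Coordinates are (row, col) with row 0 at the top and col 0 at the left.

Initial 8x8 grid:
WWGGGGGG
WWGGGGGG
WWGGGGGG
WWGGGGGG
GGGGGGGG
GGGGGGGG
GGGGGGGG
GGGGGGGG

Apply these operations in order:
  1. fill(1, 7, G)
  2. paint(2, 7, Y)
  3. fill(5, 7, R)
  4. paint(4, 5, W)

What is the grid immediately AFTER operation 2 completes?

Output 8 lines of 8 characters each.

After op 1 fill(1,7,G) [0 cells changed]:
WWGGGGGG
WWGGGGGG
WWGGGGGG
WWGGGGGG
GGGGGGGG
GGGGGGGG
GGGGGGGG
GGGGGGGG
After op 2 paint(2,7,Y):
WWGGGGGG
WWGGGGGG
WWGGGGGY
WWGGGGGG
GGGGGGGG
GGGGGGGG
GGGGGGGG
GGGGGGGG

Answer: WWGGGGGG
WWGGGGGG
WWGGGGGY
WWGGGGGG
GGGGGGGG
GGGGGGGG
GGGGGGGG
GGGGGGGG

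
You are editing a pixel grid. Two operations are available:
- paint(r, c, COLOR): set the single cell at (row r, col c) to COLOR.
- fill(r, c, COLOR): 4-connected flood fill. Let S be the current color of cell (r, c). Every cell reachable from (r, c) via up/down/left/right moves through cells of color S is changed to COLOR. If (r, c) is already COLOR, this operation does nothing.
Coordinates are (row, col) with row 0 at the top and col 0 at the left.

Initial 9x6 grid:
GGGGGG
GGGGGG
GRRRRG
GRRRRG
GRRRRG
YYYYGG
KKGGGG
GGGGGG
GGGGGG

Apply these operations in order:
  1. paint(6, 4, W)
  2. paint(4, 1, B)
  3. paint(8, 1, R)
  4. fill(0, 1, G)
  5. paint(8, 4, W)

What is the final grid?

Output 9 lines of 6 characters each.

Answer: GGGGGG
GGGGGG
GRRRRG
GRRRRG
GBRRRG
YYYYGG
KKGGWG
GGGGGG
GRGGWG

Derivation:
After op 1 paint(6,4,W):
GGGGGG
GGGGGG
GRRRRG
GRRRRG
GRRRRG
YYYYGG
KKGGWG
GGGGGG
GGGGGG
After op 2 paint(4,1,B):
GGGGGG
GGGGGG
GRRRRG
GRRRRG
GBRRRG
YYYYGG
KKGGWG
GGGGGG
GGGGGG
After op 3 paint(8,1,R):
GGGGGG
GGGGGG
GRRRRG
GRRRRG
GBRRRG
YYYYGG
KKGGWG
GGGGGG
GRGGGG
After op 4 fill(0,1,G) [0 cells changed]:
GGGGGG
GGGGGG
GRRRRG
GRRRRG
GBRRRG
YYYYGG
KKGGWG
GGGGGG
GRGGGG
After op 5 paint(8,4,W):
GGGGGG
GGGGGG
GRRRRG
GRRRRG
GBRRRG
YYYYGG
KKGGWG
GGGGGG
GRGGWG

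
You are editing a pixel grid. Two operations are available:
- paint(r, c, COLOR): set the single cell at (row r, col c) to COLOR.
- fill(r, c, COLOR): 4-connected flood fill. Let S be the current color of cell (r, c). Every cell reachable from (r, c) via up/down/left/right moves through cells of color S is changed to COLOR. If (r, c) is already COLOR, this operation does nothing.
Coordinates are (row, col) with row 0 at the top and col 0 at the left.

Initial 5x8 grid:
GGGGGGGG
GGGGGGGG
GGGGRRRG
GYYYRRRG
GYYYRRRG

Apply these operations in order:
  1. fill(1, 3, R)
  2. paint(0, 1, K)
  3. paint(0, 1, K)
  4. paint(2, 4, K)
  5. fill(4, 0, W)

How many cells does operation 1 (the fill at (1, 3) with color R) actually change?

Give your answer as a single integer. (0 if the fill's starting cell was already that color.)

Answer: 25

Derivation:
After op 1 fill(1,3,R) [25 cells changed]:
RRRRRRRR
RRRRRRRR
RRRRRRRR
RYYYRRRR
RYYYRRRR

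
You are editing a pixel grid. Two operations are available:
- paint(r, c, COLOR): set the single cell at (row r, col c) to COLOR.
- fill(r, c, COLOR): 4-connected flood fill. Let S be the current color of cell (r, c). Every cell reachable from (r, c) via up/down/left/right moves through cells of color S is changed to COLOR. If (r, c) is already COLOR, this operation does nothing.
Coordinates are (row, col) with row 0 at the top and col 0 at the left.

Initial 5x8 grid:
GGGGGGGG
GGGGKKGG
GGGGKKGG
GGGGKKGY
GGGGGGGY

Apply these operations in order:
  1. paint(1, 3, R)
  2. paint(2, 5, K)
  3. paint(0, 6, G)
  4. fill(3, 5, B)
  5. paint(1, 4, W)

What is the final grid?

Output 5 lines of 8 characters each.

After op 1 paint(1,3,R):
GGGGGGGG
GGGRKKGG
GGGGKKGG
GGGGKKGY
GGGGGGGY
After op 2 paint(2,5,K):
GGGGGGGG
GGGRKKGG
GGGGKKGG
GGGGKKGY
GGGGGGGY
After op 3 paint(0,6,G):
GGGGGGGG
GGGRKKGG
GGGGKKGG
GGGGKKGY
GGGGGGGY
After op 4 fill(3,5,B) [6 cells changed]:
GGGGGGGG
GGGRBBGG
GGGGBBGG
GGGGBBGY
GGGGGGGY
After op 5 paint(1,4,W):
GGGGGGGG
GGGRWBGG
GGGGBBGG
GGGGBBGY
GGGGGGGY

Answer: GGGGGGGG
GGGRWBGG
GGGGBBGG
GGGGBBGY
GGGGGGGY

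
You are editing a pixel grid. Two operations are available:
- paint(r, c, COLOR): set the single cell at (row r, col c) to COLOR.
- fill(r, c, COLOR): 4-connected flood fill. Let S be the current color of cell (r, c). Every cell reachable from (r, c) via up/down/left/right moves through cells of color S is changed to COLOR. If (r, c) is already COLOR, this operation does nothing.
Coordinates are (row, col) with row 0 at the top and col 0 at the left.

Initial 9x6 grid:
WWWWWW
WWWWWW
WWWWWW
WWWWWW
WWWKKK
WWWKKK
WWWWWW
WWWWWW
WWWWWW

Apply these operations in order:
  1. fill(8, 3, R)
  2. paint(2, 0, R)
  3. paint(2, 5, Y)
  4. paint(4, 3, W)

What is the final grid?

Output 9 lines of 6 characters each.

After op 1 fill(8,3,R) [48 cells changed]:
RRRRRR
RRRRRR
RRRRRR
RRRRRR
RRRKKK
RRRKKK
RRRRRR
RRRRRR
RRRRRR
After op 2 paint(2,0,R):
RRRRRR
RRRRRR
RRRRRR
RRRRRR
RRRKKK
RRRKKK
RRRRRR
RRRRRR
RRRRRR
After op 3 paint(2,5,Y):
RRRRRR
RRRRRR
RRRRRY
RRRRRR
RRRKKK
RRRKKK
RRRRRR
RRRRRR
RRRRRR
After op 4 paint(4,3,W):
RRRRRR
RRRRRR
RRRRRY
RRRRRR
RRRWKK
RRRKKK
RRRRRR
RRRRRR
RRRRRR

Answer: RRRRRR
RRRRRR
RRRRRY
RRRRRR
RRRWKK
RRRKKK
RRRRRR
RRRRRR
RRRRRR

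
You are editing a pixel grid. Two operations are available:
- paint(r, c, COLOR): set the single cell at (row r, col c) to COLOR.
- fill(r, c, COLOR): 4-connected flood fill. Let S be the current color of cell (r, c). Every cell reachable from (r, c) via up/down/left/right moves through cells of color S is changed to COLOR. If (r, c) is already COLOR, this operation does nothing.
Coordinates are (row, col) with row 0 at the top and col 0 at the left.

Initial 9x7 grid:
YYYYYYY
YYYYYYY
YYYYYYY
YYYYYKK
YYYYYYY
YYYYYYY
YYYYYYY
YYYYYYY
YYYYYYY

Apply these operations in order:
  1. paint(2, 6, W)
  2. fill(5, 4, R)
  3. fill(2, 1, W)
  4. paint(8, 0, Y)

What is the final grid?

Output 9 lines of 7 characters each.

Answer: WWWWWWW
WWWWWWW
WWWWWWW
WWWWWKK
WWWWWWW
WWWWWWW
WWWWWWW
WWWWWWW
YWWWWWW

Derivation:
After op 1 paint(2,6,W):
YYYYYYY
YYYYYYY
YYYYYYW
YYYYYKK
YYYYYYY
YYYYYYY
YYYYYYY
YYYYYYY
YYYYYYY
After op 2 fill(5,4,R) [60 cells changed]:
RRRRRRR
RRRRRRR
RRRRRRW
RRRRRKK
RRRRRRR
RRRRRRR
RRRRRRR
RRRRRRR
RRRRRRR
After op 3 fill(2,1,W) [60 cells changed]:
WWWWWWW
WWWWWWW
WWWWWWW
WWWWWKK
WWWWWWW
WWWWWWW
WWWWWWW
WWWWWWW
WWWWWWW
After op 4 paint(8,0,Y):
WWWWWWW
WWWWWWW
WWWWWWW
WWWWWKK
WWWWWWW
WWWWWWW
WWWWWWW
WWWWWWW
YWWWWWW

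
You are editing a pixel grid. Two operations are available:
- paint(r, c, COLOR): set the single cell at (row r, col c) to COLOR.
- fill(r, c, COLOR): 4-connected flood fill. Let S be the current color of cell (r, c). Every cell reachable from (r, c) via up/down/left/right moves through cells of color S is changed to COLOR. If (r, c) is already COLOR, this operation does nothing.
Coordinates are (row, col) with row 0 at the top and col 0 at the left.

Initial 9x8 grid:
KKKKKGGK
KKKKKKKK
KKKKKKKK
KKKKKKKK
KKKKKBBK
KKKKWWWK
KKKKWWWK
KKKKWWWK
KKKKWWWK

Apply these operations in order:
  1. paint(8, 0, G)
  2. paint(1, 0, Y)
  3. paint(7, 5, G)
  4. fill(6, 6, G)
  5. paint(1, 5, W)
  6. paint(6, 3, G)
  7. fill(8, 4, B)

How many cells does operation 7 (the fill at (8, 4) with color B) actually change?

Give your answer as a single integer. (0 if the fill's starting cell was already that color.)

Answer: 13

Derivation:
After op 1 paint(8,0,G):
KKKKKGGK
KKKKKKKK
KKKKKKKK
KKKKKKKK
KKKKKBBK
KKKKWWWK
KKKKWWWK
KKKKWWWK
GKKKWWWK
After op 2 paint(1,0,Y):
KKKKKGGK
YKKKKKKK
KKKKKKKK
KKKKKKKK
KKKKKBBK
KKKKWWWK
KKKKWWWK
KKKKWWWK
GKKKWWWK
After op 3 paint(7,5,G):
KKKKKGGK
YKKKKKKK
KKKKKKKK
KKKKKKKK
KKKKKBBK
KKKKWWWK
KKKKWWWK
KKKKWGWK
GKKKWWWK
After op 4 fill(6,6,G) [11 cells changed]:
KKKKKGGK
YKKKKKKK
KKKKKKKK
KKKKKKKK
KKKKKBBK
KKKKGGGK
KKKKGGGK
KKKKGGGK
GKKKGGGK
After op 5 paint(1,5,W):
KKKKKGGK
YKKKKWKK
KKKKKKKK
KKKKKKKK
KKKKKBBK
KKKKGGGK
KKKKGGGK
KKKKGGGK
GKKKGGGK
After op 6 paint(6,3,G):
KKKKKGGK
YKKKKWKK
KKKKKKKK
KKKKKKKK
KKKKKBBK
KKKKGGGK
KKKGGGGK
KKKKGGGK
GKKKGGGK
After op 7 fill(8,4,B) [13 cells changed]:
KKKKKGGK
YKKKKWKK
KKKKKKKK
KKKKKKKK
KKKKKBBK
KKKKBBBK
KKKBBBBK
KKKKBBBK
GKKKBBBK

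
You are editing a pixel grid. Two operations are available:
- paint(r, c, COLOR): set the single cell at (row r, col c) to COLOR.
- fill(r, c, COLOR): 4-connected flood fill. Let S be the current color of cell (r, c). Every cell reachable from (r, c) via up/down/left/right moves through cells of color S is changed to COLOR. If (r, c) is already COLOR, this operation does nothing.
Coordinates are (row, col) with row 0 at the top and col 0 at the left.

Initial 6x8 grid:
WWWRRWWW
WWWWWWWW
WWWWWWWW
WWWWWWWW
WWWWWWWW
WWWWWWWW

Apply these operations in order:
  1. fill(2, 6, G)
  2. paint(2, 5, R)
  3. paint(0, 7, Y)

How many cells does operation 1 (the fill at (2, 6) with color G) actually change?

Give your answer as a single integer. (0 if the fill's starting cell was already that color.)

After op 1 fill(2,6,G) [46 cells changed]:
GGGRRGGG
GGGGGGGG
GGGGGGGG
GGGGGGGG
GGGGGGGG
GGGGGGGG

Answer: 46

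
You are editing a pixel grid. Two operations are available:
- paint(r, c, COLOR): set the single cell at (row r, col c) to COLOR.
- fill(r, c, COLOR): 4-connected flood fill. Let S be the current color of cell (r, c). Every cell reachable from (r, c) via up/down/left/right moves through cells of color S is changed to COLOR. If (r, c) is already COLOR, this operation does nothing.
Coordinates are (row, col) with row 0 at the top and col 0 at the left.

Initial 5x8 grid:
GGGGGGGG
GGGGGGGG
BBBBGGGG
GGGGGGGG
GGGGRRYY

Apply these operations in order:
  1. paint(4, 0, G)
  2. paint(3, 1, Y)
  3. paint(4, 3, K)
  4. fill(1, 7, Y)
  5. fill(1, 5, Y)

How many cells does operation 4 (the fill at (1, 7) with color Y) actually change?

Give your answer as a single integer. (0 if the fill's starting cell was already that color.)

After op 1 paint(4,0,G):
GGGGGGGG
GGGGGGGG
BBBBGGGG
GGGGGGGG
GGGGRRYY
After op 2 paint(3,1,Y):
GGGGGGGG
GGGGGGGG
BBBBGGGG
GYGGGGGG
GGGGRRYY
After op 3 paint(4,3,K):
GGGGGGGG
GGGGGGGG
BBBBGGGG
GYGGGGGG
GGGKRRYY
After op 4 fill(1,7,Y) [30 cells changed]:
YYYYYYYY
YYYYYYYY
BBBBYYYY
YYYYYYYY
YYYKRRYY

Answer: 30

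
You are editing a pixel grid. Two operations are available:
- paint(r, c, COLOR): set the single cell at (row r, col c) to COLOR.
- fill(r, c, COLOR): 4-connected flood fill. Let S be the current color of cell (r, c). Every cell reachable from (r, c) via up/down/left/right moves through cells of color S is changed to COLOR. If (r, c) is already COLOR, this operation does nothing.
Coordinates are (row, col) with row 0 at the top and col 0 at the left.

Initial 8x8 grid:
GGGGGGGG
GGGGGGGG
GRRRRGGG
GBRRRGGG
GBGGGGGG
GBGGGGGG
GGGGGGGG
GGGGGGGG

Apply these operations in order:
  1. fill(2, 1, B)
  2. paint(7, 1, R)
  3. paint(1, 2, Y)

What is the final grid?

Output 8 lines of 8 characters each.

After op 1 fill(2,1,B) [7 cells changed]:
GGGGGGGG
GGGGGGGG
GBBBBGGG
GBBBBGGG
GBGGGGGG
GBGGGGGG
GGGGGGGG
GGGGGGGG
After op 2 paint(7,1,R):
GGGGGGGG
GGGGGGGG
GBBBBGGG
GBBBBGGG
GBGGGGGG
GBGGGGGG
GGGGGGGG
GRGGGGGG
After op 3 paint(1,2,Y):
GGGGGGGG
GGYGGGGG
GBBBBGGG
GBBBBGGG
GBGGGGGG
GBGGGGGG
GGGGGGGG
GRGGGGGG

Answer: GGGGGGGG
GGYGGGGG
GBBBBGGG
GBBBBGGG
GBGGGGGG
GBGGGGGG
GGGGGGGG
GRGGGGGG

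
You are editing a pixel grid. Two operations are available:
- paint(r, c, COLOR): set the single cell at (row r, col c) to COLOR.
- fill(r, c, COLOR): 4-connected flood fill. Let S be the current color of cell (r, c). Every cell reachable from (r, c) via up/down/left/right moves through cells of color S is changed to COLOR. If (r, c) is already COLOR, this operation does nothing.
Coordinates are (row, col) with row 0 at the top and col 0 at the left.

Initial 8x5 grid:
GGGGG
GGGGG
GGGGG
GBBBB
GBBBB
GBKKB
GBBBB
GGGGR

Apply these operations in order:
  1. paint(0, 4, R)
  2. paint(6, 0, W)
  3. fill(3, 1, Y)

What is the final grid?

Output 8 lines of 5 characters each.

Answer: GGGGR
GGGGG
GGGGG
GYYYY
GYYYY
GYKKY
WYYYY
GGGGR

Derivation:
After op 1 paint(0,4,R):
GGGGR
GGGGG
GGGGG
GBBBB
GBBBB
GBKKB
GBBBB
GGGGR
After op 2 paint(6,0,W):
GGGGR
GGGGG
GGGGG
GBBBB
GBBBB
GBKKB
WBBBB
GGGGR
After op 3 fill(3,1,Y) [14 cells changed]:
GGGGR
GGGGG
GGGGG
GYYYY
GYYYY
GYKKY
WYYYY
GGGGR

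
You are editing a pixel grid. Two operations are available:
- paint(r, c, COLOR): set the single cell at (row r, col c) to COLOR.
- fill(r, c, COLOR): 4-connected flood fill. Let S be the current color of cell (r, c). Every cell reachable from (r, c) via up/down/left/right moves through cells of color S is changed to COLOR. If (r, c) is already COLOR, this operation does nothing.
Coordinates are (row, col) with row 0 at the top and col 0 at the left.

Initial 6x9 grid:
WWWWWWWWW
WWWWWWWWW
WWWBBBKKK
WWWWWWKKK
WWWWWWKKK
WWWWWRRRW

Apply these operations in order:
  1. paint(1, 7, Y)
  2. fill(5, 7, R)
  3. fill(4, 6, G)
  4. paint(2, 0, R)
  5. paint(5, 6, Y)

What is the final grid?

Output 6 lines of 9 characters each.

Answer: WWWWWWWWW
WWWWWWWYW
RWWBBBGGG
WWWWWWGGG
WWWWWWGGG
WWWWWRYRW

Derivation:
After op 1 paint(1,7,Y):
WWWWWWWWW
WWWWWWWYW
WWWBBBKKK
WWWWWWKKK
WWWWWWKKK
WWWWWRRRW
After op 2 fill(5,7,R) [0 cells changed]:
WWWWWWWWW
WWWWWWWYW
WWWBBBKKK
WWWWWWKKK
WWWWWWKKK
WWWWWRRRW
After op 3 fill(4,6,G) [9 cells changed]:
WWWWWWWWW
WWWWWWWYW
WWWBBBGGG
WWWWWWGGG
WWWWWWGGG
WWWWWRRRW
After op 4 paint(2,0,R):
WWWWWWWWW
WWWWWWWYW
RWWBBBGGG
WWWWWWGGG
WWWWWWGGG
WWWWWRRRW
After op 5 paint(5,6,Y):
WWWWWWWWW
WWWWWWWYW
RWWBBBGGG
WWWWWWGGG
WWWWWWGGG
WWWWWRYRW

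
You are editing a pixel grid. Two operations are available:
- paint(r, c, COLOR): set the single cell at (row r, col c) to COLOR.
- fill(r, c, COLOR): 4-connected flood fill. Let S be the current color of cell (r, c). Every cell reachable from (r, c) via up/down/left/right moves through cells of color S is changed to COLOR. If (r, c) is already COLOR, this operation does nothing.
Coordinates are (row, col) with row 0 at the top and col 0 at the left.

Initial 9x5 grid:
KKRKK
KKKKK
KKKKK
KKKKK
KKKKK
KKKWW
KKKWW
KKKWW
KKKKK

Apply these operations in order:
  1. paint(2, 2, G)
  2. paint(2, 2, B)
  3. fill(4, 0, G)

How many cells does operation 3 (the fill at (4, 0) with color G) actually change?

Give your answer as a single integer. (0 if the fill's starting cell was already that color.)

After op 1 paint(2,2,G):
KKRKK
KKKKK
KKGKK
KKKKK
KKKKK
KKKWW
KKKWW
KKKWW
KKKKK
After op 2 paint(2,2,B):
KKRKK
KKKKK
KKBKK
KKKKK
KKKKK
KKKWW
KKKWW
KKKWW
KKKKK
After op 3 fill(4,0,G) [37 cells changed]:
GGRGG
GGGGG
GGBGG
GGGGG
GGGGG
GGGWW
GGGWW
GGGWW
GGGGG

Answer: 37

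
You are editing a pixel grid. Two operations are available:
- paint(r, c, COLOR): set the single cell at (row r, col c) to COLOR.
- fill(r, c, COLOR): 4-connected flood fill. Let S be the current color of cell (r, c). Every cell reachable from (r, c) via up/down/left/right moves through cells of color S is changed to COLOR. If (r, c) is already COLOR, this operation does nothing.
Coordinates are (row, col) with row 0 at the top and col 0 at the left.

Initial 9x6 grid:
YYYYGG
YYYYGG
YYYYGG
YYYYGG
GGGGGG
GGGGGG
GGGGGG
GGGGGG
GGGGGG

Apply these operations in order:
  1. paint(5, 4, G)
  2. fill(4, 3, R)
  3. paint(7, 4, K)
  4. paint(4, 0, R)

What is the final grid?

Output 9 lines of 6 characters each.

After op 1 paint(5,4,G):
YYYYGG
YYYYGG
YYYYGG
YYYYGG
GGGGGG
GGGGGG
GGGGGG
GGGGGG
GGGGGG
After op 2 fill(4,3,R) [38 cells changed]:
YYYYRR
YYYYRR
YYYYRR
YYYYRR
RRRRRR
RRRRRR
RRRRRR
RRRRRR
RRRRRR
After op 3 paint(7,4,K):
YYYYRR
YYYYRR
YYYYRR
YYYYRR
RRRRRR
RRRRRR
RRRRRR
RRRRKR
RRRRRR
After op 4 paint(4,0,R):
YYYYRR
YYYYRR
YYYYRR
YYYYRR
RRRRRR
RRRRRR
RRRRRR
RRRRKR
RRRRRR

Answer: YYYYRR
YYYYRR
YYYYRR
YYYYRR
RRRRRR
RRRRRR
RRRRRR
RRRRKR
RRRRRR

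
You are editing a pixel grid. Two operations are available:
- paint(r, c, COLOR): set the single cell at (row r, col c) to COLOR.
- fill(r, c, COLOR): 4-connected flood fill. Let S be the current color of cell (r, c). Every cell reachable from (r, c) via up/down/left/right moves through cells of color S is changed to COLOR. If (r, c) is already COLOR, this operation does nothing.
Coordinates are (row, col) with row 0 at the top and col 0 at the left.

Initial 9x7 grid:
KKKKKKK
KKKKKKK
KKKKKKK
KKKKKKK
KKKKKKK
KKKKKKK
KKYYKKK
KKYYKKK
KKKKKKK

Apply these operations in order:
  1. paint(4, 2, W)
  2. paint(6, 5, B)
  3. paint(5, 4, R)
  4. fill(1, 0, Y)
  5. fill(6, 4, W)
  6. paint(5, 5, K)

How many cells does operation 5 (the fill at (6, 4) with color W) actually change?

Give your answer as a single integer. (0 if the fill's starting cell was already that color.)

After op 1 paint(4,2,W):
KKKKKKK
KKKKKKK
KKKKKKK
KKKKKKK
KKWKKKK
KKKKKKK
KKYYKKK
KKYYKKK
KKKKKKK
After op 2 paint(6,5,B):
KKKKKKK
KKKKKKK
KKKKKKK
KKKKKKK
KKWKKKK
KKKKKKK
KKYYKBK
KKYYKKK
KKKKKKK
After op 3 paint(5,4,R):
KKKKKKK
KKKKKKK
KKKKKKK
KKKKKKK
KKWKKKK
KKKKRKK
KKYYKBK
KKYYKKK
KKKKKKK
After op 4 fill(1,0,Y) [56 cells changed]:
YYYYYYY
YYYYYYY
YYYYYYY
YYYYYYY
YYWYYYY
YYYYRYY
YYYYYBY
YYYYYYY
YYYYYYY
After op 5 fill(6,4,W) [60 cells changed]:
WWWWWWW
WWWWWWW
WWWWWWW
WWWWWWW
WWWWWWW
WWWWRWW
WWWWWBW
WWWWWWW
WWWWWWW

Answer: 60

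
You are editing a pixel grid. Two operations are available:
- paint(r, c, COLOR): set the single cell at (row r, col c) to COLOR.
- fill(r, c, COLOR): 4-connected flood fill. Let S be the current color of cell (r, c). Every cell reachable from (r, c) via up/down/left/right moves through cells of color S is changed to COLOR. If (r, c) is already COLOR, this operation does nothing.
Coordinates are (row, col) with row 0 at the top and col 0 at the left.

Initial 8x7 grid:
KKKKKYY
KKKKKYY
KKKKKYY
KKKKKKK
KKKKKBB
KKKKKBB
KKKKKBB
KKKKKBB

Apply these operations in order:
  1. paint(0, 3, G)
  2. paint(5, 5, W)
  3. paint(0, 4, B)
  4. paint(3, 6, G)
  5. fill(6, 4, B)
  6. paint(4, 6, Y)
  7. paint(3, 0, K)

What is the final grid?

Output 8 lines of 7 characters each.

After op 1 paint(0,3,G):
KKKGKYY
KKKKKYY
KKKKKYY
KKKKKKK
KKKKKBB
KKKKKBB
KKKKKBB
KKKKKBB
After op 2 paint(5,5,W):
KKKGKYY
KKKKKYY
KKKKKYY
KKKKKKK
KKKKKBB
KKKKKWB
KKKKKBB
KKKKKBB
After op 3 paint(0,4,B):
KKKGBYY
KKKKKYY
KKKKKYY
KKKKKKK
KKKKKBB
KKKKKWB
KKKKKBB
KKKKKBB
After op 4 paint(3,6,G):
KKKGBYY
KKKKKYY
KKKKKYY
KKKKKKG
KKKKKBB
KKKKKWB
KKKKKBB
KKKKKBB
After op 5 fill(6,4,B) [39 cells changed]:
BBBGBYY
BBBBBYY
BBBBBYY
BBBBBBG
BBBBBBB
BBBBBWB
BBBBBBB
BBBBBBB
After op 6 paint(4,6,Y):
BBBGBYY
BBBBBYY
BBBBBYY
BBBBBBG
BBBBBBY
BBBBBWB
BBBBBBB
BBBBBBB
After op 7 paint(3,0,K):
BBBGBYY
BBBBBYY
BBBBBYY
KBBBBBG
BBBBBBY
BBBBBWB
BBBBBBB
BBBBBBB

Answer: BBBGBYY
BBBBBYY
BBBBBYY
KBBBBBG
BBBBBBY
BBBBBWB
BBBBBBB
BBBBBBB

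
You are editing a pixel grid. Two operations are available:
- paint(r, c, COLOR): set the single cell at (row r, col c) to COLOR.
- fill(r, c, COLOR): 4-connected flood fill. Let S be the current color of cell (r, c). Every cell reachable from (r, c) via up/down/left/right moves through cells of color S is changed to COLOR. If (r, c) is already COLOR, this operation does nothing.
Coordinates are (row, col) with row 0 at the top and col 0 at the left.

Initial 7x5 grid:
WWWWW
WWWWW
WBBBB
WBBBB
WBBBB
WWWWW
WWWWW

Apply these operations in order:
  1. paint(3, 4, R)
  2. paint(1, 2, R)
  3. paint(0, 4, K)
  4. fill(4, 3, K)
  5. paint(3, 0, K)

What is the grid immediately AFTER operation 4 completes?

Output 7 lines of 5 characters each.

After op 1 paint(3,4,R):
WWWWW
WWWWW
WBBBB
WBBBR
WBBBB
WWWWW
WWWWW
After op 2 paint(1,2,R):
WWWWW
WWRWW
WBBBB
WBBBR
WBBBB
WWWWW
WWWWW
After op 3 paint(0,4,K):
WWWWK
WWRWW
WBBBB
WBBBR
WBBBB
WWWWW
WWWWW
After op 4 fill(4,3,K) [11 cells changed]:
WWWWK
WWRWW
WKKKK
WKKKR
WKKKK
WWWWW
WWWWW

Answer: WWWWK
WWRWW
WKKKK
WKKKR
WKKKK
WWWWW
WWWWW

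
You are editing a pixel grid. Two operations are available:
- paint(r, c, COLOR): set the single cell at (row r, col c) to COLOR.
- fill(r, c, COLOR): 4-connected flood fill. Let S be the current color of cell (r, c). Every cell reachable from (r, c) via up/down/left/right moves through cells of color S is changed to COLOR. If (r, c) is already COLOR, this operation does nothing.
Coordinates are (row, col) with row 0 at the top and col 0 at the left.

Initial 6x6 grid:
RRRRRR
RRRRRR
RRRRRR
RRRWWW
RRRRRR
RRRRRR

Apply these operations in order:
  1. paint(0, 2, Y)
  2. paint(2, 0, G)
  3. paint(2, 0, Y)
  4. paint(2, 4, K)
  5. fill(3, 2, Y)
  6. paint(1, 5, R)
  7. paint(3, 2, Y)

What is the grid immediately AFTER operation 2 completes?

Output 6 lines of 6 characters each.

After op 1 paint(0,2,Y):
RRYRRR
RRRRRR
RRRRRR
RRRWWW
RRRRRR
RRRRRR
After op 2 paint(2,0,G):
RRYRRR
RRRRRR
GRRRRR
RRRWWW
RRRRRR
RRRRRR

Answer: RRYRRR
RRRRRR
GRRRRR
RRRWWW
RRRRRR
RRRRRR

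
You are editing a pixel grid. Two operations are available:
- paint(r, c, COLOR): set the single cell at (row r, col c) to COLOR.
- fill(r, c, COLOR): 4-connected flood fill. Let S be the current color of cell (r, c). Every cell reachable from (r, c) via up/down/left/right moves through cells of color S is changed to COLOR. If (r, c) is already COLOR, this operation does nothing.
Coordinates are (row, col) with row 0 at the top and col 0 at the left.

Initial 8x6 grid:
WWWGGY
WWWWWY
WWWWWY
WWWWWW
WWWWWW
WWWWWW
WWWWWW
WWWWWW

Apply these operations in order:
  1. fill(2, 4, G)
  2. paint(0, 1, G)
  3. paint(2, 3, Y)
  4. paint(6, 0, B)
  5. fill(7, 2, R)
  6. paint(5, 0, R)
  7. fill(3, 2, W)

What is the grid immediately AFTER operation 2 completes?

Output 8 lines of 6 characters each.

Answer: GGGGGY
GGGGGY
GGGGGY
GGGGGG
GGGGGG
GGGGGG
GGGGGG
GGGGGG

Derivation:
After op 1 fill(2,4,G) [43 cells changed]:
GGGGGY
GGGGGY
GGGGGY
GGGGGG
GGGGGG
GGGGGG
GGGGGG
GGGGGG
After op 2 paint(0,1,G):
GGGGGY
GGGGGY
GGGGGY
GGGGGG
GGGGGG
GGGGGG
GGGGGG
GGGGGG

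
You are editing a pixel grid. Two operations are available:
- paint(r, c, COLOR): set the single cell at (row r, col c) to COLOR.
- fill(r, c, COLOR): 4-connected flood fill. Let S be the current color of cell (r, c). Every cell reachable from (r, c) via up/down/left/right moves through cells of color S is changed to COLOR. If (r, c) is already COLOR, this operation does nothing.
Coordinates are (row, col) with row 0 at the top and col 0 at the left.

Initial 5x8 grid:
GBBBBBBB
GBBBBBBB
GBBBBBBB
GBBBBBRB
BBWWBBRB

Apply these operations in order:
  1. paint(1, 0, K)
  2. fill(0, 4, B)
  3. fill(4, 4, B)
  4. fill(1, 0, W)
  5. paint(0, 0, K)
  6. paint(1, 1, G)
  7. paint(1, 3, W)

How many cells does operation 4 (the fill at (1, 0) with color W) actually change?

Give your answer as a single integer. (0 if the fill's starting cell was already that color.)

After op 1 paint(1,0,K):
GBBBBBBB
KBBBBBBB
GBBBBBBB
GBBBBBRB
BBWWBBRB
After op 2 fill(0,4,B) [0 cells changed]:
GBBBBBBB
KBBBBBBB
GBBBBBBB
GBBBBBRB
BBWWBBRB
After op 3 fill(4,4,B) [0 cells changed]:
GBBBBBBB
KBBBBBBB
GBBBBBBB
GBBBBBRB
BBWWBBRB
After op 4 fill(1,0,W) [1 cells changed]:
GBBBBBBB
WBBBBBBB
GBBBBBBB
GBBBBBRB
BBWWBBRB

Answer: 1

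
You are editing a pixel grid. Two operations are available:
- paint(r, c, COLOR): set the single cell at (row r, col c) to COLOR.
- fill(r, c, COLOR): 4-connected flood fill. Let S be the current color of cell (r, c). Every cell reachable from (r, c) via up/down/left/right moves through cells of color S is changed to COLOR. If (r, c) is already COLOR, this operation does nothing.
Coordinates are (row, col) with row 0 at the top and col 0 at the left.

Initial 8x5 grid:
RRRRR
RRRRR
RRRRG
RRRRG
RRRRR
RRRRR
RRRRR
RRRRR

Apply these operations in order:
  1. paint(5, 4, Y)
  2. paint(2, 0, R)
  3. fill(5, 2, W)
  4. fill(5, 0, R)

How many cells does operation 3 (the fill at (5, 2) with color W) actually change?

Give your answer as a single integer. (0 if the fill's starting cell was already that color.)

After op 1 paint(5,4,Y):
RRRRR
RRRRR
RRRRG
RRRRG
RRRRR
RRRRY
RRRRR
RRRRR
After op 2 paint(2,0,R):
RRRRR
RRRRR
RRRRG
RRRRG
RRRRR
RRRRY
RRRRR
RRRRR
After op 3 fill(5,2,W) [37 cells changed]:
WWWWW
WWWWW
WWWWG
WWWWG
WWWWW
WWWWY
WWWWW
WWWWW

Answer: 37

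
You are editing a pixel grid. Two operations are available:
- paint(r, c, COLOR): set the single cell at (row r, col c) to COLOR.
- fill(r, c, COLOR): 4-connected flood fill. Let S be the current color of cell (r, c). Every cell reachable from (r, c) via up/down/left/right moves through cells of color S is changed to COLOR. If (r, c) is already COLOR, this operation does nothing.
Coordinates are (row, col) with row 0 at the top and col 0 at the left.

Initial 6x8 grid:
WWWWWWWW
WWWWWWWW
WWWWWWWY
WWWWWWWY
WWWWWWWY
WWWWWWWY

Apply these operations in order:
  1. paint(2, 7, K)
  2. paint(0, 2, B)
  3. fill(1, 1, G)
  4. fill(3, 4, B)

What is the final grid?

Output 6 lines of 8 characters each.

After op 1 paint(2,7,K):
WWWWWWWW
WWWWWWWW
WWWWWWWK
WWWWWWWY
WWWWWWWY
WWWWWWWY
After op 2 paint(0,2,B):
WWBWWWWW
WWWWWWWW
WWWWWWWK
WWWWWWWY
WWWWWWWY
WWWWWWWY
After op 3 fill(1,1,G) [43 cells changed]:
GGBGGGGG
GGGGGGGG
GGGGGGGK
GGGGGGGY
GGGGGGGY
GGGGGGGY
After op 4 fill(3,4,B) [43 cells changed]:
BBBBBBBB
BBBBBBBB
BBBBBBBK
BBBBBBBY
BBBBBBBY
BBBBBBBY

Answer: BBBBBBBB
BBBBBBBB
BBBBBBBK
BBBBBBBY
BBBBBBBY
BBBBBBBY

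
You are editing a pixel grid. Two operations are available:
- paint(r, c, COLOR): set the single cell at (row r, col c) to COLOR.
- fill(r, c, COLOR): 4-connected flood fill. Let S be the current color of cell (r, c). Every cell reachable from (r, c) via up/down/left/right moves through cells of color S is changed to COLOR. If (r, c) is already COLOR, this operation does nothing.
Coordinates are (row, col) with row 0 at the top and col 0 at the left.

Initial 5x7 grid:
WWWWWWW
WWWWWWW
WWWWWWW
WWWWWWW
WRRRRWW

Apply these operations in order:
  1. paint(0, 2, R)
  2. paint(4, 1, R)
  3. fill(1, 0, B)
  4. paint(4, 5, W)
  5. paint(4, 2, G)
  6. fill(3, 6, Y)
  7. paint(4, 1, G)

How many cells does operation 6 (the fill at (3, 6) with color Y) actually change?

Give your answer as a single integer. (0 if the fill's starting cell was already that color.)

Answer: 29

Derivation:
After op 1 paint(0,2,R):
WWRWWWW
WWWWWWW
WWWWWWW
WWWWWWW
WRRRRWW
After op 2 paint(4,1,R):
WWRWWWW
WWWWWWW
WWWWWWW
WWWWWWW
WRRRRWW
After op 3 fill(1,0,B) [30 cells changed]:
BBRBBBB
BBBBBBB
BBBBBBB
BBBBBBB
BRRRRBB
After op 4 paint(4,5,W):
BBRBBBB
BBBBBBB
BBBBBBB
BBBBBBB
BRRRRWB
After op 5 paint(4,2,G):
BBRBBBB
BBBBBBB
BBBBBBB
BBBBBBB
BRGRRWB
After op 6 fill(3,6,Y) [29 cells changed]:
YYRYYYY
YYYYYYY
YYYYYYY
YYYYYYY
YRGRRWY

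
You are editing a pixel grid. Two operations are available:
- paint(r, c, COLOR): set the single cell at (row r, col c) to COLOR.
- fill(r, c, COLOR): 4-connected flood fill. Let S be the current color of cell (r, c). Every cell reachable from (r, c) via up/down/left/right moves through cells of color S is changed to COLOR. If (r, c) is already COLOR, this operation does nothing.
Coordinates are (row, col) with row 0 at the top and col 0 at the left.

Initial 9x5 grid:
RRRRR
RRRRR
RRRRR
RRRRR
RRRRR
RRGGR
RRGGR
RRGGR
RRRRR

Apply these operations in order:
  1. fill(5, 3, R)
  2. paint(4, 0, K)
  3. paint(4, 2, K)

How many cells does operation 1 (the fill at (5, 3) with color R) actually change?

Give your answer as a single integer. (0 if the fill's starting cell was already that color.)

After op 1 fill(5,3,R) [6 cells changed]:
RRRRR
RRRRR
RRRRR
RRRRR
RRRRR
RRRRR
RRRRR
RRRRR
RRRRR

Answer: 6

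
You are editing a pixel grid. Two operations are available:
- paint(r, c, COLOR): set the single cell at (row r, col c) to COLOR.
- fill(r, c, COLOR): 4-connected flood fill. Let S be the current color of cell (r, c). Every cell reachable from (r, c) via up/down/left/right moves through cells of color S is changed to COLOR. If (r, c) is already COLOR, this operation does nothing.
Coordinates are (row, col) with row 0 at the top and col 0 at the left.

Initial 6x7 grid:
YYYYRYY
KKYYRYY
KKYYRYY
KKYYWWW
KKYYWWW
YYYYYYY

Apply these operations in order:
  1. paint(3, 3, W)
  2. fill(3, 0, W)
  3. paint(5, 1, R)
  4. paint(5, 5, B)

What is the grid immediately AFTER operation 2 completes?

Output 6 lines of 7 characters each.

Answer: YYYYRYY
WWYYRYY
WWYYRYY
WWYWWWW
WWYYWWW
YYYYYYY

Derivation:
After op 1 paint(3,3,W):
YYYYRYY
KKYYRYY
KKYYRYY
KKYWWWW
KKYYWWW
YYYYYYY
After op 2 fill(3,0,W) [8 cells changed]:
YYYYRYY
WWYYRYY
WWYYRYY
WWYWWWW
WWYYWWW
YYYYYYY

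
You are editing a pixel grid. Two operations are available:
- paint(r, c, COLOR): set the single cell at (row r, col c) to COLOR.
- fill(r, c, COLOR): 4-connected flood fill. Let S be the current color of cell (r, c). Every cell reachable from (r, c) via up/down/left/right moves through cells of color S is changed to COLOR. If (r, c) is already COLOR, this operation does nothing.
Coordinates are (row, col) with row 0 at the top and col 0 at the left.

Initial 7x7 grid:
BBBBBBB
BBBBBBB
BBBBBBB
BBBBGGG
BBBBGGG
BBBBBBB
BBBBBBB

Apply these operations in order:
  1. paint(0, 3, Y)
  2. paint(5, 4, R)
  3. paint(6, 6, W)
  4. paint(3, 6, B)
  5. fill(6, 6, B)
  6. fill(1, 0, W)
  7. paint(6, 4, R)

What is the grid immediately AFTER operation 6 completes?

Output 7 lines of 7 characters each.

After op 1 paint(0,3,Y):
BBBYBBB
BBBBBBB
BBBBBBB
BBBBGGG
BBBBGGG
BBBBBBB
BBBBBBB
After op 2 paint(5,4,R):
BBBYBBB
BBBBBBB
BBBBBBB
BBBBGGG
BBBBGGG
BBBBRBB
BBBBBBB
After op 3 paint(6,6,W):
BBBYBBB
BBBBBBB
BBBBBBB
BBBBGGG
BBBBGGG
BBBBRBB
BBBBBBW
After op 4 paint(3,6,B):
BBBYBBB
BBBBBBB
BBBBBBB
BBBBGGB
BBBBGGG
BBBBRBB
BBBBBBW
After op 5 fill(6,6,B) [1 cells changed]:
BBBYBBB
BBBBBBB
BBBBBBB
BBBBGGB
BBBBGGG
BBBBRBB
BBBBBBB
After op 6 fill(1,0,W) [42 cells changed]:
WWWYWWW
WWWWWWW
WWWWWWW
WWWWGGW
WWWWGGG
WWWWRWW
WWWWWWW

Answer: WWWYWWW
WWWWWWW
WWWWWWW
WWWWGGW
WWWWGGG
WWWWRWW
WWWWWWW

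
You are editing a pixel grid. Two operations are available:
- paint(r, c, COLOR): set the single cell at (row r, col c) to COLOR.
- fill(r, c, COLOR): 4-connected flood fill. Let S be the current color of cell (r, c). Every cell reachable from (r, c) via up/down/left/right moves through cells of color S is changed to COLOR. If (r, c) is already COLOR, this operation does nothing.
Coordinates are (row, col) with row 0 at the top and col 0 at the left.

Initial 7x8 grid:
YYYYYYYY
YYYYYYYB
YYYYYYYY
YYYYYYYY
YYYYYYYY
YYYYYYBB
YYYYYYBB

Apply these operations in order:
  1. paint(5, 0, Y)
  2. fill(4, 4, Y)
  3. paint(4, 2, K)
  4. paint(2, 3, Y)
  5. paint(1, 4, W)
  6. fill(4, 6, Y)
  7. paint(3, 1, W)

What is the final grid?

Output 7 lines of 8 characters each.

After op 1 paint(5,0,Y):
YYYYYYYY
YYYYYYYB
YYYYYYYY
YYYYYYYY
YYYYYYYY
YYYYYYBB
YYYYYYBB
After op 2 fill(4,4,Y) [0 cells changed]:
YYYYYYYY
YYYYYYYB
YYYYYYYY
YYYYYYYY
YYYYYYYY
YYYYYYBB
YYYYYYBB
After op 3 paint(4,2,K):
YYYYYYYY
YYYYYYYB
YYYYYYYY
YYYYYYYY
YYKYYYYY
YYYYYYBB
YYYYYYBB
After op 4 paint(2,3,Y):
YYYYYYYY
YYYYYYYB
YYYYYYYY
YYYYYYYY
YYKYYYYY
YYYYYYBB
YYYYYYBB
After op 5 paint(1,4,W):
YYYYYYYY
YYYYWYYB
YYYYYYYY
YYYYYYYY
YYKYYYYY
YYYYYYBB
YYYYYYBB
After op 6 fill(4,6,Y) [0 cells changed]:
YYYYYYYY
YYYYWYYB
YYYYYYYY
YYYYYYYY
YYKYYYYY
YYYYYYBB
YYYYYYBB
After op 7 paint(3,1,W):
YYYYYYYY
YYYYWYYB
YYYYYYYY
YWYYYYYY
YYKYYYYY
YYYYYYBB
YYYYYYBB

Answer: YYYYYYYY
YYYYWYYB
YYYYYYYY
YWYYYYYY
YYKYYYYY
YYYYYYBB
YYYYYYBB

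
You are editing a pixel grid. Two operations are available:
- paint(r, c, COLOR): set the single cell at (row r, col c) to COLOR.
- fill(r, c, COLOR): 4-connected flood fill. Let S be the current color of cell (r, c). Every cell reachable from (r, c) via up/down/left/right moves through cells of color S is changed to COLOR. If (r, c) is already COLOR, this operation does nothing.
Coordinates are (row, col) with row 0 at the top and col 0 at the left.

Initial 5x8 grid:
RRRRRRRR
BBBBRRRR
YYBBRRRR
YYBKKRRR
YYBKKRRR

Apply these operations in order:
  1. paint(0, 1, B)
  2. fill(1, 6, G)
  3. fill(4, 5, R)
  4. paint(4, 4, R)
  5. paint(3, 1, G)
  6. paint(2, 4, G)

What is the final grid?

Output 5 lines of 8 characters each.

Answer: RBRRRRRR
BBBBRRRR
YYBBGRRR
YGBKKRRR
YYBKRRRR

Derivation:
After op 1 paint(0,1,B):
RBRRRRRR
BBBBRRRR
YYBBRRRR
YYBKKRRR
YYBKKRRR
After op 2 fill(1,6,G) [20 cells changed]:
RBGGGGGG
BBBBGGGG
YYBBGGGG
YYBKKGGG
YYBKKGGG
After op 3 fill(4,5,R) [20 cells changed]:
RBRRRRRR
BBBBRRRR
YYBBRRRR
YYBKKRRR
YYBKKRRR
After op 4 paint(4,4,R):
RBRRRRRR
BBBBRRRR
YYBBRRRR
YYBKKRRR
YYBKRRRR
After op 5 paint(3,1,G):
RBRRRRRR
BBBBRRRR
YYBBRRRR
YGBKKRRR
YYBKRRRR
After op 6 paint(2,4,G):
RBRRRRRR
BBBBRRRR
YYBBGRRR
YGBKKRRR
YYBKRRRR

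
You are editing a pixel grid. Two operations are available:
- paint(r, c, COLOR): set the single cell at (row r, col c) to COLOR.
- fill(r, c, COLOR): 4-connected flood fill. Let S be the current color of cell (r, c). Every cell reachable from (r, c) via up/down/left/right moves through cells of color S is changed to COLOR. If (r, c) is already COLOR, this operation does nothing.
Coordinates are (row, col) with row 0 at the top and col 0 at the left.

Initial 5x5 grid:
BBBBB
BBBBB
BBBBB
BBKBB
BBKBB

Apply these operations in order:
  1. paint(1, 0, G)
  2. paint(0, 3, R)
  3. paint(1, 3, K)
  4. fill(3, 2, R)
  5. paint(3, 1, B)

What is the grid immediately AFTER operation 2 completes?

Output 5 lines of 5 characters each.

After op 1 paint(1,0,G):
BBBBB
GBBBB
BBBBB
BBKBB
BBKBB
After op 2 paint(0,3,R):
BBBRB
GBBBB
BBBBB
BBKBB
BBKBB

Answer: BBBRB
GBBBB
BBBBB
BBKBB
BBKBB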